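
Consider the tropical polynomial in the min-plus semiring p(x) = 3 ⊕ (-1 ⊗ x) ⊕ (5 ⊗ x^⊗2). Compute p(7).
p(7) = 3

A tropical monomial a ⊗ x^⊗i evaluates to a + i · x. Evaluating each term at x = 7:
  Term 0 contributes 3 + 0 · 7 = 3
  Term 1 contributes -1 + 1 · 7 = 6
  Term 2 contributes 5 + 2 · 7 = 19
p(7) = ⊕ of these = min[3, 6, 19] = 3.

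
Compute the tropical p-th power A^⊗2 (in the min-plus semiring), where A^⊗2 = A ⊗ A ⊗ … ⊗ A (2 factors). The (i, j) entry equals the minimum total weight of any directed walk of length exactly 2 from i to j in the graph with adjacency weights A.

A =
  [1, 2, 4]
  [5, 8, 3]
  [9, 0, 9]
A^⊗2 =
  [2, 3, 5]
  [6, 3, 9]
  [5, 8, 3]

Each entry (A^⊗2)_ij equals the minimum over all length-2 walks i = v_0 → v_1 → … → v_2 = j of Σ_t A[v_t][v_{t+1}]. For example, for (i, j) = (0, 2) we minimise over 3 possible intermediate vertex sequences; the minimum is 5, attained along the walk 0 → 0 → 2.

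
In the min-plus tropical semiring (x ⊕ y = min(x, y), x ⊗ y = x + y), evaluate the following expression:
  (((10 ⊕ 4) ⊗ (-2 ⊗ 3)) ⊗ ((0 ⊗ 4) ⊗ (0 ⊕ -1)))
(((10 ⊕ 4) ⊗ (-2 ⊗ 3)) ⊗ ((0 ⊗ 4) ⊗ (0 ⊕ -1))) = 8

Expand innermost to outermost. Recall ⊕ takes the minimum of its arguments and ⊗ takes their sum. Working out the expression (((10 ⊕ 4) ⊗ (-2 ⊗ 3)) ⊗ ((0 ⊗ 4) ⊗ (0 ⊕ -1))) gives 8.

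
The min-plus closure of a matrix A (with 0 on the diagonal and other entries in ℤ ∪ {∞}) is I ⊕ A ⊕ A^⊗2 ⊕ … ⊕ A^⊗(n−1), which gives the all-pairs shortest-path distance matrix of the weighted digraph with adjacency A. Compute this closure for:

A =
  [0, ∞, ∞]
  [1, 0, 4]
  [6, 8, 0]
Closure =
  [0, ∞, ∞]
  [1, 0, 4]
  [6, 8, 0]

This is the Floyd-Warshall all-pairs shortest-path computation. For each intermediate vertex k = 0, 1, …, 2, update dist[i][j] ← min(dist[i][j], dist[i][k] + dist[k][j]). The final matrix gives, for each (i, j), the minimum total weight of any directed path from i to j (possibly empty when i = j).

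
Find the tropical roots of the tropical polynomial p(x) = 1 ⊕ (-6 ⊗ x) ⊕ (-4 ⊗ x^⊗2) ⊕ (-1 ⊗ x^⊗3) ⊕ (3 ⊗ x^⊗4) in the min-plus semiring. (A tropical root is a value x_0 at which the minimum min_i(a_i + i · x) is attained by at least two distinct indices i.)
Roots: {-4, -3, -2, 7}

Each tropical root is a break point of the lower envelope of the lines y = a_i + i · x (there are 5 lines, with slopes 0, 1, ..., 4). Only the lines that attain the minimum somewhere contribute to roots; other lines are dominated. Here the surviving (envelope) indices are i = 4, i = 3, i = 2, i = 1, i = 0.
Intersections between consecutive envelope lines give the roots: for adjacent envelope indices i < j the intersection is x = (a_i − a_j) / (j − i). Reading off the sorted break points: {-4, -3, -2, 7}.
Verification: at each break x_0, at least two indices attain the minimum of min_i(a_i + i · x_0).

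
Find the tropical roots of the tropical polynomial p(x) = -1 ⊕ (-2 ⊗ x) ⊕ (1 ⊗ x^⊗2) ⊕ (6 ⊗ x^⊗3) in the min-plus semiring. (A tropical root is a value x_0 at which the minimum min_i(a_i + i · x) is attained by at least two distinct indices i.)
Roots: {-5, -3, 1}

Each tropical root is a break point of the lower envelope of the lines y = a_i + i · x (there are 4 lines, with slopes 0, 1, ..., 3). Only the lines that attain the minimum somewhere contribute to roots; other lines are dominated. Here the surviving (envelope) indices are i = 3, i = 2, i = 1, i = 0.
Intersections between consecutive envelope lines give the roots: for adjacent envelope indices i < j the intersection is x = (a_i − a_j) / (j − i). Reading off the sorted break points: {-5, -3, 1}.
Verification: at each break x_0, at least two indices attain the minimum of min_i(a_i + i · x_0).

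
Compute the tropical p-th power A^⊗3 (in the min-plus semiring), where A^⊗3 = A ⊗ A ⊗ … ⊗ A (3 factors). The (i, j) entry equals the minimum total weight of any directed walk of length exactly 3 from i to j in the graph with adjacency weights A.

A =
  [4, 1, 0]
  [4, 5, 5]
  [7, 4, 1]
A^⊗3 =
  [8, 5, 2]
  [9, 8, 5]
  [9, 6, 3]

Each entry (A^⊗3)_ij equals the minimum over all length-3 walks i = v_0 → v_1 → … → v_3 = j of Σ_t A[v_t][v_{t+1}]. For example, for (i, j) = (0, 2) we minimise over 9 possible intermediate vertex sequences; the minimum is 2, attained along the walk 0 → 2 → 2 → 2.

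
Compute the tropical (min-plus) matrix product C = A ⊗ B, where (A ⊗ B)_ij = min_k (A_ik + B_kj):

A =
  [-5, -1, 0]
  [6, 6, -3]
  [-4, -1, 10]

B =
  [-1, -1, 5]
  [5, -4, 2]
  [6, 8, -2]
A ⊗ B =
  [-6, -6, -2]
  [3, 2, -5]
  [-5, -5, 1]

Apply the min-plus product entry-by-entry:
  C[0][0] = min over k of (A[0][0] + B[0][0] = -5 + -1 = -6, A[0][1] + B[1][0] = -1 + 5 = 4, A[0][2] + B[2][0] = 0 + 6 = 6) = -6 (attained at k = 0)
  C[0][1] = min over k of (A[0][0] + B[0][1] = -5 + -1 = -6, A[0][1] + B[1][1] = -1 + -4 = -5, A[0][2] + B[2][1] = 0 + 8 = 8) = -6 (attained at k = 0)
  C[0][2] = min over k of (A[0][0] + B[0][2] = -5 + 5 = 0, A[0][1] + B[1][2] = -1 + 2 = 1, A[0][2] + B[2][2] = 0 + -2 = -2) = -2 (attained at k = 2)
  C[1][0] = min over k of (A[1][0] + B[0][0] = 6 + -1 = 5, A[1][1] + B[1][0] = 6 + 5 = 11, A[1][2] + B[2][0] = -3 + 6 = 3) = 3 (attained at k = 2)
  C[1][1] = min over k of (A[1][0] + B[0][1] = 6 + -1 = 5, A[1][1] + B[1][1] = 6 + -4 = 2, A[1][2] + B[2][1] = -3 + 8 = 5) = 2 (attained at k = 1)
  C[1][2] = min over k of (A[1][0] + B[0][2] = 6 + 5 = 11, A[1][1] + B[1][2] = 6 + 2 = 8, A[1][2] + B[2][2] = -3 + -2 = -5) = -5 (attained at k = 2)
  C[2][0] = min over k of (A[2][0] + B[0][0] = -4 + -1 = -5, A[2][1] + B[1][0] = -1 + 5 = 4, A[2][2] + B[2][0] = 10 + 6 = 16) = -5 (attained at k = 0)
  C[2][1] = min over k of (A[2][0] + B[0][1] = -4 + -1 = -5, A[2][1] + B[1][1] = -1 + -4 = -5, A[2][2] + B[2][1] = 10 + 8 = 18) = -5 (attained at k = 0)
  C[2][2] = min over k of (A[2][0] + B[0][2] = -4 + 5 = 1, A[2][1] + B[1][2] = -1 + 2 = 1, A[2][2] + B[2][2] = 10 + -2 = 8) = 1 (attained at k = 0)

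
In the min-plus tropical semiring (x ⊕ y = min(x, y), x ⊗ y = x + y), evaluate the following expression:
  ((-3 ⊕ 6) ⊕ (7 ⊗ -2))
((-3 ⊕ 6) ⊕ (7 ⊗ -2)) = -3

Expand innermost to outermost. Recall ⊕ takes the minimum of its arguments and ⊗ takes their sum. Working out the expression ((-3 ⊕ 6) ⊕ (7 ⊗ -2)) gives -3.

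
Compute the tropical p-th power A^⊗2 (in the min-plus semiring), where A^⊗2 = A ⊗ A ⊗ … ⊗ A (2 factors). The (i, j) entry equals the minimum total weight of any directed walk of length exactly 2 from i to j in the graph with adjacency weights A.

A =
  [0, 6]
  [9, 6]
A^⊗2 =
  [0, 6]
  [9, 12]

Each entry (A^⊗2)_ij equals the minimum over all length-2 walks i = v_0 → v_1 → … → v_2 = j of Σ_t A[v_t][v_{t+1}]. For example, for (i, j) = (0, 1) we minimise over 2 possible intermediate vertex sequences; the minimum is 6, attained along the walk 0 → 0 → 1.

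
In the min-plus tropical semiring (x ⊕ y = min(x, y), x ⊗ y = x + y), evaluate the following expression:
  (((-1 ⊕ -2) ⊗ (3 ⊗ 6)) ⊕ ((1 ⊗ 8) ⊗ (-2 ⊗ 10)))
(((-1 ⊕ -2) ⊗ (3 ⊗ 6)) ⊕ ((1 ⊗ 8) ⊗ (-2 ⊗ 10))) = 7

Expand innermost to outermost. Recall ⊕ takes the minimum of its arguments and ⊗ takes their sum. Working out the expression (((-1 ⊕ -2) ⊗ (3 ⊗ 6)) ⊕ ((1 ⊗ 8) ⊗ (-2 ⊗ 10))) gives 7.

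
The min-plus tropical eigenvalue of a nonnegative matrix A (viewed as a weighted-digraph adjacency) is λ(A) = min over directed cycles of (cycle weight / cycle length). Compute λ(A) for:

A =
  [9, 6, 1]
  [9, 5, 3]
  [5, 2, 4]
λ(A) = 5/2

Enumerate directed cycles and compute their means (weight / length). Sample:
  cycle 0 → 0: weight = 9, length = 1, mean = 9/1 ≈ 9.000
  cycle 1 → 1: weight = 5, length = 1, mean = 5/1 ≈ 5.000
  cycle 2 → 2: weight = 4, length = 1, mean = 4/1 ≈ 4.000
  cycle 0 → 1 → 0: weight = 15, length = 2, mean = 15/2 ≈ 7.500
  cycle 0 → 2 → 0: weight = 6, length = 2, mean = 6/2 ≈ 3.000
  cycle 1 → 0 → 1: weight = 15, length = 2, mean = 15/2 ≈ 7.500
Minimum mean = 2.500, attained e.g. along the cycle 1 → 2 → 1 with weight 5 and length 2. So λ(A) = 5/2 = 5/2.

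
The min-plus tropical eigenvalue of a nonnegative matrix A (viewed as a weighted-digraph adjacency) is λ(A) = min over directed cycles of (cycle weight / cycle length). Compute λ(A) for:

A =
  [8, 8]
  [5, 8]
λ(A) = 13/2

Enumerate directed cycles and compute their means (weight / length). Sample:
  cycle 0 → 0: weight = 8, length = 1, mean = 8/1 ≈ 8.000
  cycle 1 → 1: weight = 8, length = 1, mean = 8/1 ≈ 8.000
  cycle 0 → 1 → 0: weight = 13, length = 2, mean = 13/2 ≈ 6.500
  cycle 1 → 0 → 1: weight = 13, length = 2, mean = 13/2 ≈ 6.500
Minimum mean = 6.500, attained e.g. along the cycle 0 → 1 → 0 with weight 13 and length 2. So λ(A) = 13/2 = 13/2.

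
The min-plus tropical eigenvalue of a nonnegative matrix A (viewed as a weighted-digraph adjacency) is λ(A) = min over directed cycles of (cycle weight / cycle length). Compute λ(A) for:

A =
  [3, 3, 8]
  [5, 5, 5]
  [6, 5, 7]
λ(A) = 3

Enumerate directed cycles and compute their means (weight / length). Sample:
  cycle 0 → 0: weight = 3, length = 1, mean = 3/1 ≈ 3.000
  cycle 1 → 1: weight = 5, length = 1, mean = 5/1 ≈ 5.000
  cycle 2 → 2: weight = 7, length = 1, mean = 7/1 ≈ 7.000
  cycle 0 → 1 → 0: weight = 8, length = 2, mean = 8/2 ≈ 4.000
  cycle 0 → 2 → 0: weight = 14, length = 2, mean = 14/2 ≈ 7.000
  cycle 1 → 0 → 1: weight = 8, length = 2, mean = 8/2 ≈ 4.000
Minimum mean = 3.000, attained e.g. along the cycle 0 → 0 with weight 3 and length 1. So λ(A) = 3/1 = 3.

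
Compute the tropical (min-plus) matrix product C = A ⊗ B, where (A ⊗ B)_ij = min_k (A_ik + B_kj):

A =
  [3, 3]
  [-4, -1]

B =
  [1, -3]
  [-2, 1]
A ⊗ B =
  [1, 0]
  [-3, -7]

Apply the min-plus product entry-by-entry:
  C[0][0] = min over k of (A[0][0] + B[0][0] = 3 + 1 = 4, A[0][1] + B[1][0] = 3 + -2 = 1) = 1 (attained at k = 1)
  C[0][1] = min over k of (A[0][0] + B[0][1] = 3 + -3 = 0, A[0][1] + B[1][1] = 3 + 1 = 4) = 0 (attained at k = 0)
  C[1][0] = min over k of (A[1][0] + B[0][0] = -4 + 1 = -3, A[1][1] + B[1][0] = -1 + -2 = -3) = -3 (attained at k = 0)
  C[1][1] = min over k of (A[1][0] + B[0][1] = -4 + -3 = -7, A[1][1] + B[1][1] = -1 + 1 = 0) = -7 (attained at k = 0)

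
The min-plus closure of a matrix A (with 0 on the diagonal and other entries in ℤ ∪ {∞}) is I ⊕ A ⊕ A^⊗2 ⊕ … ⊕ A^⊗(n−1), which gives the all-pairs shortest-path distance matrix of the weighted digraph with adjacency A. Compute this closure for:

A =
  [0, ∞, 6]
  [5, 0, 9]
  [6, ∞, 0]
Closure =
  [0, ∞, 6]
  [5, 0, 9]
  [6, ∞, 0]

This is the Floyd-Warshall all-pairs shortest-path computation. For each intermediate vertex k = 0, 1, …, 2, update dist[i][j] ← min(dist[i][j], dist[i][k] + dist[k][j]). The final matrix gives, for each (i, j), the minimum total weight of any directed path from i to j (possibly empty when i = j).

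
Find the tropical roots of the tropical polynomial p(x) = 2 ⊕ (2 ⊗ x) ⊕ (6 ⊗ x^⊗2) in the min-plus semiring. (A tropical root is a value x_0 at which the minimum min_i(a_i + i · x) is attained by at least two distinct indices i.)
Roots: {-4, 0}

Each tropical root is a break point of the lower envelope of the lines y = a_i + i · x (there are 3 lines, with slopes 0, 1, ..., 2). Only the lines that attain the minimum somewhere contribute to roots; other lines are dominated. Here the surviving (envelope) indices are i = 2, i = 1, i = 0.
Intersections between consecutive envelope lines give the roots: for adjacent envelope indices i < j the intersection is x = (a_i − a_j) / (j − i). Reading off the sorted break points: {-4, 0}.
Verification: at each break x_0, at least two indices attain the minimum of min_i(a_i + i · x_0).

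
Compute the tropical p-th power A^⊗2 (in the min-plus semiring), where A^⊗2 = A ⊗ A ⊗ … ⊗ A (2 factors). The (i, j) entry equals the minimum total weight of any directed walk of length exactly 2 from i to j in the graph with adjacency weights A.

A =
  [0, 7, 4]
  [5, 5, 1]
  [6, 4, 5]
A^⊗2 =
  [0, 7, 4]
  [5, 5, 6]
  [6, 9, 5]

Each entry (A^⊗2)_ij equals the minimum over all length-2 walks i = v_0 → v_1 → … → v_2 = j of Σ_t A[v_t][v_{t+1}]. For example, for (i, j) = (0, 2) we minimise over 3 possible intermediate vertex sequences; the minimum is 4, attained along the walk 0 → 0 → 2.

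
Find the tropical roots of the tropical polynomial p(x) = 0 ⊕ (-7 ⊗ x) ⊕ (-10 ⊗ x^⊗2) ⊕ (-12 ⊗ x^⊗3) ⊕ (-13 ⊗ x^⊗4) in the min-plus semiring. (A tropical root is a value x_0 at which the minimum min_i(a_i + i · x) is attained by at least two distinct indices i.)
Roots: {1, 2, 3, 7}

Each tropical root is a break point of the lower envelope of the lines y = a_i + i · x (there are 5 lines, with slopes 0, 1, ..., 4). Only the lines that attain the minimum somewhere contribute to roots; other lines are dominated. Here the surviving (envelope) indices are i = 4, i = 3, i = 2, i = 1, i = 0.
Intersections between consecutive envelope lines give the roots: for adjacent envelope indices i < j the intersection is x = (a_i − a_j) / (j − i). Reading off the sorted break points: {1, 2, 3, 7}.
Verification: at each break x_0, at least two indices attain the minimum of min_i(a_i + i · x_0).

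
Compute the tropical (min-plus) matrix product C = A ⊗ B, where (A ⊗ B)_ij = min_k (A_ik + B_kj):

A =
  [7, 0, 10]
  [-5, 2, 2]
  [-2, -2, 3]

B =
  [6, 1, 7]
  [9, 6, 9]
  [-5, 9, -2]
A ⊗ B =
  [5, 6, 8]
  [-3, -4, 0]
  [-2, -1, 1]

Apply the min-plus product entry-by-entry:
  C[0][0] = min over k of (A[0][0] + B[0][0] = 7 + 6 = 13, A[0][1] + B[1][0] = 0 + 9 = 9, A[0][2] + B[2][0] = 10 + -5 = 5) = 5 (attained at k = 2)
  C[0][1] = min over k of (A[0][0] + B[0][1] = 7 + 1 = 8, A[0][1] + B[1][1] = 0 + 6 = 6, A[0][2] + B[2][1] = 10 + 9 = 19) = 6 (attained at k = 1)
  C[0][2] = min over k of (A[0][0] + B[0][2] = 7 + 7 = 14, A[0][1] + B[1][2] = 0 + 9 = 9, A[0][2] + B[2][2] = 10 + -2 = 8) = 8 (attained at k = 2)
  C[1][0] = min over k of (A[1][0] + B[0][0] = -5 + 6 = 1, A[1][1] + B[1][0] = 2 + 9 = 11, A[1][2] + B[2][0] = 2 + -5 = -3) = -3 (attained at k = 2)
  C[1][1] = min over k of (A[1][0] + B[0][1] = -5 + 1 = -4, A[1][1] + B[1][1] = 2 + 6 = 8, A[1][2] + B[2][1] = 2 + 9 = 11) = -4 (attained at k = 0)
  C[1][2] = min over k of (A[1][0] + B[0][2] = -5 + 7 = 2, A[1][1] + B[1][2] = 2 + 9 = 11, A[1][2] + B[2][2] = 2 + -2 = 0) = 0 (attained at k = 2)
  C[2][0] = min over k of (A[2][0] + B[0][0] = -2 + 6 = 4, A[2][1] + B[1][0] = -2 + 9 = 7, A[2][2] + B[2][0] = 3 + -5 = -2) = -2 (attained at k = 2)
  C[2][1] = min over k of (A[2][0] + B[0][1] = -2 + 1 = -1, A[2][1] + B[1][1] = -2 + 6 = 4, A[2][2] + B[2][1] = 3 + 9 = 12) = -1 (attained at k = 0)
  C[2][2] = min over k of (A[2][0] + B[0][2] = -2 + 7 = 5, A[2][1] + B[1][2] = -2 + 9 = 7, A[2][2] + B[2][2] = 3 + -2 = 1) = 1 (attained at k = 2)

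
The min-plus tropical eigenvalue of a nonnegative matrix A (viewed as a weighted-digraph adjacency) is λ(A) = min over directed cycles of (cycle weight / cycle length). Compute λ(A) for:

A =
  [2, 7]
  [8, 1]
λ(A) = 1

Enumerate directed cycles and compute their means (weight / length). Sample:
  cycle 0 → 0: weight = 2, length = 1, mean = 2/1 ≈ 2.000
  cycle 1 → 1: weight = 1, length = 1, mean = 1/1 ≈ 1.000
  cycle 0 → 1 → 0: weight = 15, length = 2, mean = 15/2 ≈ 7.500
  cycle 1 → 0 → 1: weight = 15, length = 2, mean = 15/2 ≈ 7.500
Minimum mean = 1.000, attained e.g. along the cycle 1 → 1 with weight 1 and length 1. So λ(A) = 1/1 = 1.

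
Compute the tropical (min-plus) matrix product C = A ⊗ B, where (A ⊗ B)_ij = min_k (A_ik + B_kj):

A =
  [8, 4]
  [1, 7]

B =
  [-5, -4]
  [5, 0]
A ⊗ B =
  [3, 4]
  [-4, -3]

Apply the min-plus product entry-by-entry:
  C[0][0] = min over k of (A[0][0] + B[0][0] = 8 + -5 = 3, A[0][1] + B[1][0] = 4 + 5 = 9) = 3 (attained at k = 0)
  C[0][1] = min over k of (A[0][0] + B[0][1] = 8 + -4 = 4, A[0][1] + B[1][1] = 4 + 0 = 4) = 4 (attained at k = 0)
  C[1][0] = min over k of (A[1][0] + B[0][0] = 1 + -5 = -4, A[1][1] + B[1][0] = 7 + 5 = 12) = -4 (attained at k = 0)
  C[1][1] = min over k of (A[1][0] + B[0][1] = 1 + -4 = -3, A[1][1] + B[1][1] = 7 + 0 = 7) = -3 (attained at k = 0)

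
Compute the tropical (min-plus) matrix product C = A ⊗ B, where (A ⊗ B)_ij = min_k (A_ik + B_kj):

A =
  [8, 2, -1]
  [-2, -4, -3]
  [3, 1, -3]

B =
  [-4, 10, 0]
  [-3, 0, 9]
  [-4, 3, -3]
A ⊗ B =
  [-5, 2, -4]
  [-7, -4, -6]
  [-7, 0, -6]

Apply the min-plus product entry-by-entry:
  C[0][0] = min over k of (A[0][0] + B[0][0] = 8 + -4 = 4, A[0][1] + B[1][0] = 2 + -3 = -1, A[0][2] + B[2][0] = -1 + -4 = -5) = -5 (attained at k = 2)
  C[0][1] = min over k of (A[0][0] + B[0][1] = 8 + 10 = 18, A[0][1] + B[1][1] = 2 + 0 = 2, A[0][2] + B[2][1] = -1 + 3 = 2) = 2 (attained at k = 1)
  C[0][2] = min over k of (A[0][0] + B[0][2] = 8 + 0 = 8, A[0][1] + B[1][2] = 2 + 9 = 11, A[0][2] + B[2][2] = -1 + -3 = -4) = -4 (attained at k = 2)
  C[1][0] = min over k of (A[1][0] + B[0][0] = -2 + -4 = -6, A[1][1] + B[1][0] = -4 + -3 = -7, A[1][2] + B[2][0] = -3 + -4 = -7) = -7 (attained at k = 1)
  C[1][1] = min over k of (A[1][0] + B[0][1] = -2 + 10 = 8, A[1][1] + B[1][1] = -4 + 0 = -4, A[1][2] + B[2][1] = -3 + 3 = 0) = -4 (attained at k = 1)
  C[1][2] = min over k of (A[1][0] + B[0][2] = -2 + 0 = -2, A[1][1] + B[1][2] = -4 + 9 = 5, A[1][2] + B[2][2] = -3 + -3 = -6) = -6 (attained at k = 2)
  C[2][0] = min over k of (A[2][0] + B[0][0] = 3 + -4 = -1, A[2][1] + B[1][0] = 1 + -3 = -2, A[2][2] + B[2][0] = -3 + -4 = -7) = -7 (attained at k = 2)
  C[2][1] = min over k of (A[2][0] + B[0][1] = 3 + 10 = 13, A[2][1] + B[1][1] = 1 + 0 = 1, A[2][2] + B[2][1] = -3 + 3 = 0) = 0 (attained at k = 2)
  C[2][2] = min over k of (A[2][0] + B[0][2] = 3 + 0 = 3, A[2][1] + B[1][2] = 1 + 9 = 10, A[2][2] + B[2][2] = -3 + -3 = -6) = -6 (attained at k = 2)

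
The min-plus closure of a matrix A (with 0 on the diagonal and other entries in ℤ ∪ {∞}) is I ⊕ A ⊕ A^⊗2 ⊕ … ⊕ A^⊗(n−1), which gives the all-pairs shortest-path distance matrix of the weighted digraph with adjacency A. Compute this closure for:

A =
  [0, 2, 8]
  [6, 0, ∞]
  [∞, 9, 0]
Closure =
  [0, 2, 8]
  [6, 0, 14]
  [15, 9, 0]

This is the Floyd-Warshall all-pairs shortest-path computation. For each intermediate vertex k = 0, 1, …, 2, update dist[i][j] ← min(dist[i][j], dist[i][k] + dist[k][j]). The final matrix gives, for each (i, j), the minimum total weight of any directed path from i to j (possibly empty when i = j).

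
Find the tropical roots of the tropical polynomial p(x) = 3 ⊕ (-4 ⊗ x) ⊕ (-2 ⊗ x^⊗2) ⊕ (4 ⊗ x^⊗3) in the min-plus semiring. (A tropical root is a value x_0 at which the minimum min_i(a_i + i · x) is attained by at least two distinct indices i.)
Roots: {-6, -2, 7}

Each tropical root is a break point of the lower envelope of the lines y = a_i + i · x (there are 4 lines, with slopes 0, 1, ..., 3). Only the lines that attain the minimum somewhere contribute to roots; other lines are dominated. Here the surviving (envelope) indices are i = 3, i = 2, i = 1, i = 0.
Intersections between consecutive envelope lines give the roots: for adjacent envelope indices i < j the intersection is x = (a_i − a_j) / (j − i). Reading off the sorted break points: {-6, -2, 7}.
Verification: at each break x_0, at least two indices attain the minimum of min_i(a_i + i · x_0).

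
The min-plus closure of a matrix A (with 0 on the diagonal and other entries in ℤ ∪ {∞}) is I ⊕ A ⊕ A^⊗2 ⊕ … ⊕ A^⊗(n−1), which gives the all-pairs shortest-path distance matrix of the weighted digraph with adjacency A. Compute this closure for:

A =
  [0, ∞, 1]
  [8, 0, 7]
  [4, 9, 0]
Closure =
  [0, 10, 1]
  [8, 0, 7]
  [4, 9, 0]

This is the Floyd-Warshall all-pairs shortest-path computation. For each intermediate vertex k = 0, 1, …, 2, update dist[i][j] ← min(dist[i][j], dist[i][k] + dist[k][j]). The final matrix gives, for each (i, j), the minimum total weight of any directed path from i to j (possibly empty when i = j).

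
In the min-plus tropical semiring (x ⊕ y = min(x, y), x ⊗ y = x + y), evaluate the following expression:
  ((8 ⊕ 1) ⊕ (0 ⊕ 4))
((8 ⊕ 1) ⊕ (0 ⊕ 4)) = 0

Expand innermost to outermost. Recall ⊕ takes the minimum of its arguments and ⊗ takes their sum. Working out the expression ((8 ⊕ 1) ⊕ (0 ⊕ 4)) gives 0.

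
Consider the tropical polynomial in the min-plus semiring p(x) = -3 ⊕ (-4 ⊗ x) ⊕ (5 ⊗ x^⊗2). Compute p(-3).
p(-3) = -7

A tropical monomial a ⊗ x^⊗i evaluates to a + i · x. Evaluating each term at x = -3:
  Term 0 contributes -3 + 0 · -3 = -3
  Term 1 contributes -4 + 1 · -3 = -7
  Term 2 contributes 5 + 2 · -3 = -1
p(-3) = ⊕ of these = min[-3, -7, -1] = -7.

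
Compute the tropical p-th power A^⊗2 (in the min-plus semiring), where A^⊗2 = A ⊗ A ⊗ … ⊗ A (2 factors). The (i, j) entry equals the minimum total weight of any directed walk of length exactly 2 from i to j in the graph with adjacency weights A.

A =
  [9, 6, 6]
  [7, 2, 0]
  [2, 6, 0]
A^⊗2 =
  [8, 8, 6]
  [2, 4, 0]
  [2, 6, 0]

Each entry (A^⊗2)_ij equals the minimum over all length-2 walks i = v_0 → v_1 → … → v_2 = j of Σ_t A[v_t][v_{t+1}]. For example, for (i, j) = (0, 2) we minimise over 3 possible intermediate vertex sequences; the minimum is 6, attained along the walk 0 → 1 → 2.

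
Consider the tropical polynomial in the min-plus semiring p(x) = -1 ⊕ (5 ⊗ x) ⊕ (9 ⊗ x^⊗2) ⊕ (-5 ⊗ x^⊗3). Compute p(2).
p(2) = -1

A tropical monomial a ⊗ x^⊗i evaluates to a + i · x. Evaluating each term at x = 2:
  Term 0 contributes -1 + 0 · 2 = -1
  Term 1 contributes 5 + 1 · 2 = 7
  Term 2 contributes 9 + 2 · 2 = 13
  Term 3 contributes -5 + 3 · 2 = 1
p(2) = ⊕ of these = min[-1, 7, 13, 1] = -1.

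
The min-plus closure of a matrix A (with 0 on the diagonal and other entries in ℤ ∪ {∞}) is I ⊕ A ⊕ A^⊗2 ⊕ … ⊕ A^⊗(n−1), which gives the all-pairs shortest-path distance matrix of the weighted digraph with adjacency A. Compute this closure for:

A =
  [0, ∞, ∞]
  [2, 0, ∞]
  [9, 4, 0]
Closure =
  [0, ∞, ∞]
  [2, 0, ∞]
  [6, 4, 0]

This is the Floyd-Warshall all-pairs shortest-path computation. For each intermediate vertex k = 0, 1, …, 2, update dist[i][j] ← min(dist[i][j], dist[i][k] + dist[k][j]). The final matrix gives, for each (i, j), the minimum total weight of any directed path from i to j (possibly empty when i = j).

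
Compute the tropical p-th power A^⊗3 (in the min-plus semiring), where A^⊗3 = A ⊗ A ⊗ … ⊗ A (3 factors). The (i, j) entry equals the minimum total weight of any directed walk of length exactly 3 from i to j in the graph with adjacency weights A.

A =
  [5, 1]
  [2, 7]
A^⊗3 =
  [8, 4]
  [5, 8]

Each entry (A^⊗3)_ij equals the minimum over all length-3 walks i = v_0 → v_1 → … → v_3 = j of Σ_t A[v_t][v_{t+1}]. For example, for (i, j) = (0, 1) we minimise over 4 possible intermediate vertex sequences; the minimum is 4, attained along the walk 0 → 1 → 0 → 1.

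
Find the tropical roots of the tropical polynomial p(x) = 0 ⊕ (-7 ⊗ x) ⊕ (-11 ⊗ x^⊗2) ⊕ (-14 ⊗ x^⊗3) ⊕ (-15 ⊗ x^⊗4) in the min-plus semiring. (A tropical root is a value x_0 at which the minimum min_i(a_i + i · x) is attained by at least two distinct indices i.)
Roots: {1, 3, 4, 7}

Each tropical root is a break point of the lower envelope of the lines y = a_i + i · x (there are 5 lines, with slopes 0, 1, ..., 4). Only the lines that attain the minimum somewhere contribute to roots; other lines are dominated. Here the surviving (envelope) indices are i = 4, i = 3, i = 2, i = 1, i = 0.
Intersections between consecutive envelope lines give the roots: for adjacent envelope indices i < j the intersection is x = (a_i − a_j) / (j − i). Reading off the sorted break points: {1, 3, 4, 7}.
Verification: at each break x_0, at least two indices attain the minimum of min_i(a_i + i · x_0).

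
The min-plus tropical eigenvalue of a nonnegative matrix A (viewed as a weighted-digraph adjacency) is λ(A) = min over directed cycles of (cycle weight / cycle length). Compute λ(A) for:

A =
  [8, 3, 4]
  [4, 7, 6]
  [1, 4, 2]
λ(A) = 2

Enumerate directed cycles and compute their means (weight / length). Sample:
  cycle 0 → 0: weight = 8, length = 1, mean = 8/1 ≈ 8.000
  cycle 1 → 1: weight = 7, length = 1, mean = 7/1 ≈ 7.000
  cycle 2 → 2: weight = 2, length = 1, mean = 2/1 ≈ 2.000
  cycle 0 → 1 → 0: weight = 7, length = 2, mean = 7/2 ≈ 3.500
  cycle 0 → 2 → 0: weight = 5, length = 2, mean = 5/2 ≈ 2.500
  cycle 1 → 0 → 1: weight = 7, length = 2, mean = 7/2 ≈ 3.500
Minimum mean = 2.000, attained e.g. along the cycle 2 → 2 with weight 2 and length 1. So λ(A) = 2/1 = 2.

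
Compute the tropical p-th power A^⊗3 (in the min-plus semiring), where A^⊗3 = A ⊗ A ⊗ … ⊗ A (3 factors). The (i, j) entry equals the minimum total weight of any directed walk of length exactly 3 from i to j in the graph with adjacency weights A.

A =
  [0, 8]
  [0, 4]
A^⊗3 =
  [0, 8]
  [0, 8]

Each entry (A^⊗3)_ij equals the minimum over all length-3 walks i = v_0 → v_1 → … → v_3 = j of Σ_t A[v_t][v_{t+1}]. For example, for (i, j) = (0, 1) we minimise over 4 possible intermediate vertex sequences; the minimum is 8, attained along the walk 0 → 0 → 0 → 1.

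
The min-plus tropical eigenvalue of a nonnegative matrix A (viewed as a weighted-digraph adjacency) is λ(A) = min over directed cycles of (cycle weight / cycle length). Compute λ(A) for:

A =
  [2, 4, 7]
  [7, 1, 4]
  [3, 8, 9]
λ(A) = 1

Enumerate directed cycles and compute their means (weight / length). Sample:
  cycle 0 → 0: weight = 2, length = 1, mean = 2/1 ≈ 2.000
  cycle 1 → 1: weight = 1, length = 1, mean = 1/1 ≈ 1.000
  cycle 2 → 2: weight = 9, length = 1, mean = 9/1 ≈ 9.000
  cycle 0 → 1 → 0: weight = 11, length = 2, mean = 11/2 ≈ 5.500
  cycle 0 → 2 → 0: weight = 10, length = 2, mean = 10/2 ≈ 5.000
  cycle 1 → 0 → 1: weight = 11, length = 2, mean = 11/2 ≈ 5.500
Minimum mean = 1.000, attained e.g. along the cycle 1 → 1 with weight 1 and length 1. So λ(A) = 1/1 = 1.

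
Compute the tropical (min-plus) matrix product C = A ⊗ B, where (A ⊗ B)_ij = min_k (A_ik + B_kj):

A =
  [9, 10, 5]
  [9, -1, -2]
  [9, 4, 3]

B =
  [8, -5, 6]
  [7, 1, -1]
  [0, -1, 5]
A ⊗ B =
  [5, 4, 9]
  [-2, -3, -2]
  [3, 2, 3]

Apply the min-plus product entry-by-entry:
  C[0][0] = min over k of (A[0][0] + B[0][0] = 9 + 8 = 17, A[0][1] + B[1][0] = 10 + 7 = 17, A[0][2] + B[2][0] = 5 + 0 = 5) = 5 (attained at k = 2)
  C[0][1] = min over k of (A[0][0] + B[0][1] = 9 + -5 = 4, A[0][1] + B[1][1] = 10 + 1 = 11, A[0][2] + B[2][1] = 5 + -1 = 4) = 4 (attained at k = 0)
  C[0][2] = min over k of (A[0][0] + B[0][2] = 9 + 6 = 15, A[0][1] + B[1][2] = 10 + -1 = 9, A[0][2] + B[2][2] = 5 + 5 = 10) = 9 (attained at k = 1)
  C[1][0] = min over k of (A[1][0] + B[0][0] = 9 + 8 = 17, A[1][1] + B[1][0] = -1 + 7 = 6, A[1][2] + B[2][0] = -2 + 0 = -2) = -2 (attained at k = 2)
  C[1][1] = min over k of (A[1][0] + B[0][1] = 9 + -5 = 4, A[1][1] + B[1][1] = -1 + 1 = 0, A[1][2] + B[2][1] = -2 + -1 = -3) = -3 (attained at k = 2)
  C[1][2] = min over k of (A[1][0] + B[0][2] = 9 + 6 = 15, A[1][1] + B[1][2] = -1 + -1 = -2, A[1][2] + B[2][2] = -2 + 5 = 3) = -2 (attained at k = 1)
  C[2][0] = min over k of (A[2][0] + B[0][0] = 9 + 8 = 17, A[2][1] + B[1][0] = 4 + 7 = 11, A[2][2] + B[2][0] = 3 + 0 = 3) = 3 (attained at k = 2)
  C[2][1] = min over k of (A[2][0] + B[0][1] = 9 + -5 = 4, A[2][1] + B[1][1] = 4 + 1 = 5, A[2][2] + B[2][1] = 3 + -1 = 2) = 2 (attained at k = 2)
  C[2][2] = min over k of (A[2][0] + B[0][2] = 9 + 6 = 15, A[2][1] + B[1][2] = 4 + -1 = 3, A[2][2] + B[2][2] = 3 + 5 = 8) = 3 (attained at k = 1)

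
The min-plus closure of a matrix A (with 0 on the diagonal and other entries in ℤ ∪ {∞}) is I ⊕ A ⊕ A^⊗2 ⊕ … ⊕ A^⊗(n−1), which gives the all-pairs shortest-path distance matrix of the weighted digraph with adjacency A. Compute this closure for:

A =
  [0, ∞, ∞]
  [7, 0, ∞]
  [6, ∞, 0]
Closure =
  [0, ∞, ∞]
  [7, 0, ∞]
  [6, ∞, 0]

This is the Floyd-Warshall all-pairs shortest-path computation. For each intermediate vertex k = 0, 1, …, 2, update dist[i][j] ← min(dist[i][j], dist[i][k] + dist[k][j]). The final matrix gives, for each (i, j), the minimum total weight of any directed path from i to j (possibly empty when i = j).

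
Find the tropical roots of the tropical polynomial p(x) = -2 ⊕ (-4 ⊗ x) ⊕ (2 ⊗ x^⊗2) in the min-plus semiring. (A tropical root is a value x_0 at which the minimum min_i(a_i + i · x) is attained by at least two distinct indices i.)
Roots: {-6, 2}

Each tropical root is a break point of the lower envelope of the lines y = a_i + i · x (there are 3 lines, with slopes 0, 1, ..., 2). Only the lines that attain the minimum somewhere contribute to roots; other lines are dominated. Here the surviving (envelope) indices are i = 2, i = 1, i = 0.
Intersections between consecutive envelope lines give the roots: for adjacent envelope indices i < j the intersection is x = (a_i − a_j) / (j − i). Reading off the sorted break points: {-6, 2}.
Verification: at each break x_0, at least two indices attain the minimum of min_i(a_i + i · x_0).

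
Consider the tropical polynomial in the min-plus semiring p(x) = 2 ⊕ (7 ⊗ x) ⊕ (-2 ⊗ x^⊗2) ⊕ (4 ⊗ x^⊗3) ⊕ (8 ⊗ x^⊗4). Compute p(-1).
p(-1) = -4

A tropical monomial a ⊗ x^⊗i evaluates to a + i · x. Evaluating each term at x = -1:
  Term 0 contributes 2 + 0 · -1 = 2
  Term 1 contributes 7 + 1 · -1 = 6
  Term 2 contributes -2 + 2 · -1 = -4
  Term 3 contributes 4 + 3 · -1 = 1
  Term 4 contributes 8 + 4 · -1 = 4
p(-1) = ⊕ of these = min[2, 6, -4, 1, 4] = -4.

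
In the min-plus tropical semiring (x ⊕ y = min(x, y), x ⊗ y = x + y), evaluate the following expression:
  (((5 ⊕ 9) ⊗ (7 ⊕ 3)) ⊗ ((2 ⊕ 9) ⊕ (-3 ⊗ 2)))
(((5 ⊕ 9) ⊗ (7 ⊕ 3)) ⊗ ((2 ⊕ 9) ⊕ (-3 ⊗ 2))) = 7

Expand innermost to outermost. Recall ⊕ takes the minimum of its arguments and ⊗ takes their sum. Working out the expression (((5 ⊕ 9) ⊗ (7 ⊕ 3)) ⊗ ((2 ⊕ 9) ⊕ (-3 ⊗ 2))) gives 7.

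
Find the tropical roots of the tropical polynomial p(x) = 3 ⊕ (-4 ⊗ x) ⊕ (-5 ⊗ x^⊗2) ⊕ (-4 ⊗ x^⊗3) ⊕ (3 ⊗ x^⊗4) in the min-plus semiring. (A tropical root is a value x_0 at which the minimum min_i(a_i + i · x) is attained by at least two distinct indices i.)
Roots: {-7, -1, 1, 7}

Each tropical root is a break point of the lower envelope of the lines y = a_i + i · x (there are 5 lines, with slopes 0, 1, ..., 4). Only the lines that attain the minimum somewhere contribute to roots; other lines are dominated. Here the surviving (envelope) indices are i = 4, i = 3, i = 2, i = 1, i = 0.
Intersections between consecutive envelope lines give the roots: for adjacent envelope indices i < j the intersection is x = (a_i − a_j) / (j − i). Reading off the sorted break points: {-7, -1, 1, 7}.
Verification: at each break x_0, at least two indices attain the minimum of min_i(a_i + i · x_0).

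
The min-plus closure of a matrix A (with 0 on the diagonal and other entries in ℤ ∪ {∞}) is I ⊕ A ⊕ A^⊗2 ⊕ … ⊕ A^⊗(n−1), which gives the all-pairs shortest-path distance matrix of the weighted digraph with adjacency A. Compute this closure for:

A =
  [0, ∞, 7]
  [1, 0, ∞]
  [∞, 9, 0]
Closure =
  [0, 16, 7]
  [1, 0, 8]
  [10, 9, 0]

This is the Floyd-Warshall all-pairs shortest-path computation. For each intermediate vertex k = 0, 1, …, 2, update dist[i][j] ← min(dist[i][j], dist[i][k] + dist[k][j]). The final matrix gives, for each (i, j), the minimum total weight of any directed path from i to j (possibly empty when i = j).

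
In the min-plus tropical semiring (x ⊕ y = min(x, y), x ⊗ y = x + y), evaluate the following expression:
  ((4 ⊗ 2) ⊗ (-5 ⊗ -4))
((4 ⊗ 2) ⊗ (-5 ⊗ -4)) = -3

Expand innermost to outermost. Recall ⊕ takes the minimum of its arguments and ⊗ takes their sum. Working out the expression ((4 ⊗ 2) ⊗ (-5 ⊗ -4)) gives -3.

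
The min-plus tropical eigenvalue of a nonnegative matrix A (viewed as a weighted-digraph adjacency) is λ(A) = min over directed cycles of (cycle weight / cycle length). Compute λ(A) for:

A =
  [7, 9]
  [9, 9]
λ(A) = 7

Enumerate directed cycles and compute their means (weight / length). Sample:
  cycle 0 → 0: weight = 7, length = 1, mean = 7/1 ≈ 7.000
  cycle 1 → 1: weight = 9, length = 1, mean = 9/1 ≈ 9.000
  cycle 0 → 1 → 0: weight = 18, length = 2, mean = 18/2 ≈ 9.000
  cycle 1 → 0 → 1: weight = 18, length = 2, mean = 18/2 ≈ 9.000
Minimum mean = 7.000, attained e.g. along the cycle 0 → 0 with weight 7 and length 1. So λ(A) = 7/1 = 7.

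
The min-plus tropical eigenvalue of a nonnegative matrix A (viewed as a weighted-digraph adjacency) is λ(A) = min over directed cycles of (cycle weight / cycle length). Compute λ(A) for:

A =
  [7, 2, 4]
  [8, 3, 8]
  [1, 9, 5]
λ(A) = 5/2

Enumerate directed cycles and compute their means (weight / length). Sample:
  cycle 0 → 0: weight = 7, length = 1, mean = 7/1 ≈ 7.000
  cycle 1 → 1: weight = 3, length = 1, mean = 3/1 ≈ 3.000
  cycle 2 → 2: weight = 5, length = 1, mean = 5/1 ≈ 5.000
  cycle 0 → 1 → 0: weight = 10, length = 2, mean = 10/2 ≈ 5.000
  cycle 0 → 2 → 0: weight = 5, length = 2, mean = 5/2 ≈ 2.500
  cycle 1 → 0 → 1: weight = 10, length = 2, mean = 10/2 ≈ 5.000
Minimum mean = 2.500, attained e.g. along the cycle 0 → 2 → 0 with weight 5 and length 2. So λ(A) = 5/2 = 5/2.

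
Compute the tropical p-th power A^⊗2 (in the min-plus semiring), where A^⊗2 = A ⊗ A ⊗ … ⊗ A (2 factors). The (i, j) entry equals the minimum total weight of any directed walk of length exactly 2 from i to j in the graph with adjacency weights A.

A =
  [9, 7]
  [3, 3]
A^⊗2 =
  [10, 10]
  [6, 6]

Each entry (A^⊗2)_ij equals the minimum over all length-2 walks i = v_0 → v_1 → … → v_2 = j of Σ_t A[v_t][v_{t+1}]. For example, for (i, j) = (0, 1) we minimise over 2 possible intermediate vertex sequences; the minimum is 10, attained along the walk 0 → 1 → 1.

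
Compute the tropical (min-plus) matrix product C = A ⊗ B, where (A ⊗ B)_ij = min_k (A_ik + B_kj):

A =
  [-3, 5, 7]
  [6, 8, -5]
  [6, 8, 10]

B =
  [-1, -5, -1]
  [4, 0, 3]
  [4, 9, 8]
A ⊗ B =
  [-4, -8, -4]
  [-1, 1, 3]
  [5, 1, 5]

Apply the min-plus product entry-by-entry:
  C[0][0] = min over k of (A[0][0] + B[0][0] = -3 + -1 = -4, A[0][1] + B[1][0] = 5 + 4 = 9, A[0][2] + B[2][0] = 7 + 4 = 11) = -4 (attained at k = 0)
  C[0][1] = min over k of (A[0][0] + B[0][1] = -3 + -5 = -8, A[0][1] + B[1][1] = 5 + 0 = 5, A[0][2] + B[2][1] = 7 + 9 = 16) = -8 (attained at k = 0)
  C[0][2] = min over k of (A[0][0] + B[0][2] = -3 + -1 = -4, A[0][1] + B[1][2] = 5 + 3 = 8, A[0][2] + B[2][2] = 7 + 8 = 15) = -4 (attained at k = 0)
  C[1][0] = min over k of (A[1][0] + B[0][0] = 6 + -1 = 5, A[1][1] + B[1][0] = 8 + 4 = 12, A[1][2] + B[2][0] = -5 + 4 = -1) = -1 (attained at k = 2)
  C[1][1] = min over k of (A[1][0] + B[0][1] = 6 + -5 = 1, A[1][1] + B[1][1] = 8 + 0 = 8, A[1][2] + B[2][1] = -5 + 9 = 4) = 1 (attained at k = 0)
  C[1][2] = min over k of (A[1][0] + B[0][2] = 6 + -1 = 5, A[1][1] + B[1][2] = 8 + 3 = 11, A[1][2] + B[2][2] = -5 + 8 = 3) = 3 (attained at k = 2)
  C[2][0] = min over k of (A[2][0] + B[0][0] = 6 + -1 = 5, A[2][1] + B[1][0] = 8 + 4 = 12, A[2][2] + B[2][0] = 10 + 4 = 14) = 5 (attained at k = 0)
  C[2][1] = min over k of (A[2][0] + B[0][1] = 6 + -5 = 1, A[2][1] + B[1][1] = 8 + 0 = 8, A[2][2] + B[2][1] = 10 + 9 = 19) = 1 (attained at k = 0)
  C[2][2] = min over k of (A[2][0] + B[0][2] = 6 + -1 = 5, A[2][1] + B[1][2] = 8 + 3 = 11, A[2][2] + B[2][2] = 10 + 8 = 18) = 5 (attained at k = 0)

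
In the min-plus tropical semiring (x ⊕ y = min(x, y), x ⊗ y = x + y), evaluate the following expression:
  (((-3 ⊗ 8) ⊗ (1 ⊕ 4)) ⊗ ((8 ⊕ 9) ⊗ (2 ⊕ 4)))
(((-3 ⊗ 8) ⊗ (1 ⊕ 4)) ⊗ ((8 ⊕ 9) ⊗ (2 ⊕ 4))) = 16

Expand innermost to outermost. Recall ⊕ takes the minimum of its arguments and ⊗ takes their sum. Working out the expression (((-3 ⊗ 8) ⊗ (1 ⊕ 4)) ⊗ ((8 ⊕ 9) ⊗ (2 ⊕ 4))) gives 16.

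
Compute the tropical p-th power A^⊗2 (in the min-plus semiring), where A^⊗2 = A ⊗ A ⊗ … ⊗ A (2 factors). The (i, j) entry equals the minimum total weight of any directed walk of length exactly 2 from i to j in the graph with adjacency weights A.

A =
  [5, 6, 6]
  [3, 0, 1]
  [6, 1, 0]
A^⊗2 =
  [9, 6, 6]
  [3, 0, 1]
  [4, 1, 0]

Each entry (A^⊗2)_ij equals the minimum over all length-2 walks i = v_0 → v_1 → … → v_2 = j of Σ_t A[v_t][v_{t+1}]. For example, for (i, j) = (0, 2) we minimise over 3 possible intermediate vertex sequences; the minimum is 6, attained along the walk 0 → 2 → 2.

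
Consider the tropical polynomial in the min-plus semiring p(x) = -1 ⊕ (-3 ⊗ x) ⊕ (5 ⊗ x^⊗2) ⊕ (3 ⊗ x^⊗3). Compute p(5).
p(5) = -1

A tropical monomial a ⊗ x^⊗i evaluates to a + i · x. Evaluating each term at x = 5:
  Term 0 contributes -1 + 0 · 5 = -1
  Term 1 contributes -3 + 1 · 5 = 2
  Term 2 contributes 5 + 2 · 5 = 15
  Term 3 contributes 3 + 3 · 5 = 18
p(5) = ⊕ of these = min[-1, 2, 15, 18] = -1.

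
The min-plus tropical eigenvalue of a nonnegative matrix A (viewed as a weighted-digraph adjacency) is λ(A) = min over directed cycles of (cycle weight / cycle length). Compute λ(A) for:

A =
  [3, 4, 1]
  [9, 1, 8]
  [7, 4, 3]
λ(A) = 1

Enumerate directed cycles and compute their means (weight / length). Sample:
  cycle 0 → 0: weight = 3, length = 1, mean = 3/1 ≈ 3.000
  cycle 1 → 1: weight = 1, length = 1, mean = 1/1 ≈ 1.000
  cycle 2 → 2: weight = 3, length = 1, mean = 3/1 ≈ 3.000
  cycle 0 → 1 → 0: weight = 13, length = 2, mean = 13/2 ≈ 6.500
  cycle 0 → 2 → 0: weight = 8, length = 2, mean = 8/2 ≈ 4.000
  cycle 1 → 0 → 1: weight = 13, length = 2, mean = 13/2 ≈ 6.500
Minimum mean = 1.000, attained e.g. along the cycle 1 → 1 with weight 1 and length 1. So λ(A) = 1/1 = 1.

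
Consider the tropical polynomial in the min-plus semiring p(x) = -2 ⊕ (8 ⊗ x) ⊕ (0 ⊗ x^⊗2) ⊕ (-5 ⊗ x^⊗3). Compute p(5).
p(5) = -2

A tropical monomial a ⊗ x^⊗i evaluates to a + i · x. Evaluating each term at x = 5:
  Term 0 contributes -2 + 0 · 5 = -2
  Term 1 contributes 8 + 1 · 5 = 13
  Term 2 contributes 0 + 2 · 5 = 10
  Term 3 contributes -5 + 3 · 5 = 10
p(5) = ⊕ of these = min[-2, 13, 10, 10] = -2.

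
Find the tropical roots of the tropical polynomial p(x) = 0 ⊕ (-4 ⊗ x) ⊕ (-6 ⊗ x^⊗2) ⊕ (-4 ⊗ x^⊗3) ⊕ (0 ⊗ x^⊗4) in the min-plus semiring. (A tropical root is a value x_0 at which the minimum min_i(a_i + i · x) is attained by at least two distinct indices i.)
Roots: {-4, -2, 2, 4}

Each tropical root is a break point of the lower envelope of the lines y = a_i + i · x (there are 5 lines, with slopes 0, 1, ..., 4). Only the lines that attain the minimum somewhere contribute to roots; other lines are dominated. Here the surviving (envelope) indices are i = 4, i = 3, i = 2, i = 1, i = 0.
Intersections between consecutive envelope lines give the roots: for adjacent envelope indices i < j the intersection is x = (a_i − a_j) / (j − i). Reading off the sorted break points: {-4, -2, 2, 4}.
Verification: at each break x_0, at least two indices attain the minimum of min_i(a_i + i · x_0).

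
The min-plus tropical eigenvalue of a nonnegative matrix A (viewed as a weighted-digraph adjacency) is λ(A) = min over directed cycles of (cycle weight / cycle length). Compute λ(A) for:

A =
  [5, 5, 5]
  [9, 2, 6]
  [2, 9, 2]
λ(A) = 2

Enumerate directed cycles and compute their means (weight / length). Sample:
  cycle 0 → 0: weight = 5, length = 1, mean = 5/1 ≈ 5.000
  cycle 1 → 1: weight = 2, length = 1, mean = 2/1 ≈ 2.000
  cycle 2 → 2: weight = 2, length = 1, mean = 2/1 ≈ 2.000
  cycle 0 → 1 → 0: weight = 14, length = 2, mean = 14/2 ≈ 7.000
  cycle 0 → 2 → 0: weight = 7, length = 2, mean = 7/2 ≈ 3.500
  cycle 1 → 0 → 1: weight = 14, length = 2, mean = 14/2 ≈ 7.000
Minimum mean = 2.000, attained e.g. along the cycle 1 → 1 with weight 2 and length 1. So λ(A) = 2/1 = 2.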